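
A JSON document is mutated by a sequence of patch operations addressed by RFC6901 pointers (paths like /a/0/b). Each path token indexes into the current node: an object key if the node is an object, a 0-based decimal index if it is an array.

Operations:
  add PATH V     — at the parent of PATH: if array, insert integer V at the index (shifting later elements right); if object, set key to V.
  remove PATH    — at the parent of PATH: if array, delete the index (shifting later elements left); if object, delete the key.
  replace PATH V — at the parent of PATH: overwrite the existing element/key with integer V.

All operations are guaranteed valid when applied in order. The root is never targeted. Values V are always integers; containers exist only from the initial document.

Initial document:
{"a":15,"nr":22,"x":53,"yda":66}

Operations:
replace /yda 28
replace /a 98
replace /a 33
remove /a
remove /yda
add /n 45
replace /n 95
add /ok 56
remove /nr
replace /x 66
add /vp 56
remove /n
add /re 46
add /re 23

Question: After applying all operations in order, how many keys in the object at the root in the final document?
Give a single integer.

Answer: 4

Derivation:
After op 1 (replace /yda 28): {"a":15,"nr":22,"x":53,"yda":28}
After op 2 (replace /a 98): {"a":98,"nr":22,"x":53,"yda":28}
After op 3 (replace /a 33): {"a":33,"nr":22,"x":53,"yda":28}
After op 4 (remove /a): {"nr":22,"x":53,"yda":28}
After op 5 (remove /yda): {"nr":22,"x":53}
After op 6 (add /n 45): {"n":45,"nr":22,"x":53}
After op 7 (replace /n 95): {"n":95,"nr":22,"x":53}
After op 8 (add /ok 56): {"n":95,"nr":22,"ok":56,"x":53}
After op 9 (remove /nr): {"n":95,"ok":56,"x":53}
After op 10 (replace /x 66): {"n":95,"ok":56,"x":66}
After op 11 (add /vp 56): {"n":95,"ok":56,"vp":56,"x":66}
After op 12 (remove /n): {"ok":56,"vp":56,"x":66}
After op 13 (add /re 46): {"ok":56,"re":46,"vp":56,"x":66}
After op 14 (add /re 23): {"ok":56,"re":23,"vp":56,"x":66}
Size at the root: 4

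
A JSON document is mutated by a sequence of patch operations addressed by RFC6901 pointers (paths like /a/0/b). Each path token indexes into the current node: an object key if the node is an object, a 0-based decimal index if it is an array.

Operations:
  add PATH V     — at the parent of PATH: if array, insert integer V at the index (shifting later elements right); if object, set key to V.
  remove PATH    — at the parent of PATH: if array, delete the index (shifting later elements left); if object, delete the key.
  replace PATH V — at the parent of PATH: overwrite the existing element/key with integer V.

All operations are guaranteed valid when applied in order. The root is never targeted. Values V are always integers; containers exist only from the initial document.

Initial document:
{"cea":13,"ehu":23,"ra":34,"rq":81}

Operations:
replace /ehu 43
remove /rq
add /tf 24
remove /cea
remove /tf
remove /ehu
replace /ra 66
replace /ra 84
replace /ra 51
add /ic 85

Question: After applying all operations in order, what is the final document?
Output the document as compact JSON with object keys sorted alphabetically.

After op 1 (replace /ehu 43): {"cea":13,"ehu":43,"ra":34,"rq":81}
After op 2 (remove /rq): {"cea":13,"ehu":43,"ra":34}
After op 3 (add /tf 24): {"cea":13,"ehu":43,"ra":34,"tf":24}
After op 4 (remove /cea): {"ehu":43,"ra":34,"tf":24}
After op 5 (remove /tf): {"ehu":43,"ra":34}
After op 6 (remove /ehu): {"ra":34}
After op 7 (replace /ra 66): {"ra":66}
After op 8 (replace /ra 84): {"ra":84}
After op 9 (replace /ra 51): {"ra":51}
After op 10 (add /ic 85): {"ic":85,"ra":51}

Answer: {"ic":85,"ra":51}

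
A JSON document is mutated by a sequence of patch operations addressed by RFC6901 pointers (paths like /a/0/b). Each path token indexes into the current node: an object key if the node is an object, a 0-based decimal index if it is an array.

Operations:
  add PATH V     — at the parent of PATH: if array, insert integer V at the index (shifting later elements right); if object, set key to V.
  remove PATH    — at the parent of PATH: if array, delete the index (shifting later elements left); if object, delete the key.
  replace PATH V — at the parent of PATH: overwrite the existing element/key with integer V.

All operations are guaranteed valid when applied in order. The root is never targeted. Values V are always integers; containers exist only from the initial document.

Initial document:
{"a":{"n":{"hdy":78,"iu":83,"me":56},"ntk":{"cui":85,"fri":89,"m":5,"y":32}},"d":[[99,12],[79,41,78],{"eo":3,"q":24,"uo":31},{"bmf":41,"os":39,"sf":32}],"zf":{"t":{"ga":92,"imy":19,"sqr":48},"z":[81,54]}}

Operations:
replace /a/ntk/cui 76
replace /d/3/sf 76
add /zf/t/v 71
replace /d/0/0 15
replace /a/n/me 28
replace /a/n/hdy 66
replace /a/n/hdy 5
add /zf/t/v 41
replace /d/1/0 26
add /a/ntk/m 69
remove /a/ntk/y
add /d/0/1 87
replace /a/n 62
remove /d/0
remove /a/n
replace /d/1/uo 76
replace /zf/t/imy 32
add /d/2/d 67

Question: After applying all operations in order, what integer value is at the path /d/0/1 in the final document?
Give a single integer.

After op 1 (replace /a/ntk/cui 76): {"a":{"n":{"hdy":78,"iu":83,"me":56},"ntk":{"cui":76,"fri":89,"m":5,"y":32}},"d":[[99,12],[79,41,78],{"eo":3,"q":24,"uo":31},{"bmf":41,"os":39,"sf":32}],"zf":{"t":{"ga":92,"imy":19,"sqr":48},"z":[81,54]}}
After op 2 (replace /d/3/sf 76): {"a":{"n":{"hdy":78,"iu":83,"me":56},"ntk":{"cui":76,"fri":89,"m":5,"y":32}},"d":[[99,12],[79,41,78],{"eo":3,"q":24,"uo":31},{"bmf":41,"os":39,"sf":76}],"zf":{"t":{"ga":92,"imy":19,"sqr":48},"z":[81,54]}}
After op 3 (add /zf/t/v 71): {"a":{"n":{"hdy":78,"iu":83,"me":56},"ntk":{"cui":76,"fri":89,"m":5,"y":32}},"d":[[99,12],[79,41,78],{"eo":3,"q":24,"uo":31},{"bmf":41,"os":39,"sf":76}],"zf":{"t":{"ga":92,"imy":19,"sqr":48,"v":71},"z":[81,54]}}
After op 4 (replace /d/0/0 15): {"a":{"n":{"hdy":78,"iu":83,"me":56},"ntk":{"cui":76,"fri":89,"m":5,"y":32}},"d":[[15,12],[79,41,78],{"eo":3,"q":24,"uo":31},{"bmf":41,"os":39,"sf":76}],"zf":{"t":{"ga":92,"imy":19,"sqr":48,"v":71},"z":[81,54]}}
After op 5 (replace /a/n/me 28): {"a":{"n":{"hdy":78,"iu":83,"me":28},"ntk":{"cui":76,"fri":89,"m":5,"y":32}},"d":[[15,12],[79,41,78],{"eo":3,"q":24,"uo":31},{"bmf":41,"os":39,"sf":76}],"zf":{"t":{"ga":92,"imy":19,"sqr":48,"v":71},"z":[81,54]}}
After op 6 (replace /a/n/hdy 66): {"a":{"n":{"hdy":66,"iu":83,"me":28},"ntk":{"cui":76,"fri":89,"m":5,"y":32}},"d":[[15,12],[79,41,78],{"eo":3,"q":24,"uo":31},{"bmf":41,"os":39,"sf":76}],"zf":{"t":{"ga":92,"imy":19,"sqr":48,"v":71},"z":[81,54]}}
After op 7 (replace /a/n/hdy 5): {"a":{"n":{"hdy":5,"iu":83,"me":28},"ntk":{"cui":76,"fri":89,"m":5,"y":32}},"d":[[15,12],[79,41,78],{"eo":3,"q":24,"uo":31},{"bmf":41,"os":39,"sf":76}],"zf":{"t":{"ga":92,"imy":19,"sqr":48,"v":71},"z":[81,54]}}
After op 8 (add /zf/t/v 41): {"a":{"n":{"hdy":5,"iu":83,"me":28},"ntk":{"cui":76,"fri":89,"m":5,"y":32}},"d":[[15,12],[79,41,78],{"eo":3,"q":24,"uo":31},{"bmf":41,"os":39,"sf":76}],"zf":{"t":{"ga":92,"imy":19,"sqr":48,"v":41},"z":[81,54]}}
After op 9 (replace /d/1/0 26): {"a":{"n":{"hdy":5,"iu":83,"me":28},"ntk":{"cui":76,"fri":89,"m":5,"y":32}},"d":[[15,12],[26,41,78],{"eo":3,"q":24,"uo":31},{"bmf":41,"os":39,"sf":76}],"zf":{"t":{"ga":92,"imy":19,"sqr":48,"v":41},"z":[81,54]}}
After op 10 (add /a/ntk/m 69): {"a":{"n":{"hdy":5,"iu":83,"me":28},"ntk":{"cui":76,"fri":89,"m":69,"y":32}},"d":[[15,12],[26,41,78],{"eo":3,"q":24,"uo":31},{"bmf":41,"os":39,"sf":76}],"zf":{"t":{"ga":92,"imy":19,"sqr":48,"v":41},"z":[81,54]}}
After op 11 (remove /a/ntk/y): {"a":{"n":{"hdy":5,"iu":83,"me":28},"ntk":{"cui":76,"fri":89,"m":69}},"d":[[15,12],[26,41,78],{"eo":3,"q":24,"uo":31},{"bmf":41,"os":39,"sf":76}],"zf":{"t":{"ga":92,"imy":19,"sqr":48,"v":41},"z":[81,54]}}
After op 12 (add /d/0/1 87): {"a":{"n":{"hdy":5,"iu":83,"me":28},"ntk":{"cui":76,"fri":89,"m":69}},"d":[[15,87,12],[26,41,78],{"eo":3,"q":24,"uo":31},{"bmf":41,"os":39,"sf":76}],"zf":{"t":{"ga":92,"imy":19,"sqr":48,"v":41},"z":[81,54]}}
After op 13 (replace /a/n 62): {"a":{"n":62,"ntk":{"cui":76,"fri":89,"m":69}},"d":[[15,87,12],[26,41,78],{"eo":3,"q":24,"uo":31},{"bmf":41,"os":39,"sf":76}],"zf":{"t":{"ga":92,"imy":19,"sqr":48,"v":41},"z":[81,54]}}
After op 14 (remove /d/0): {"a":{"n":62,"ntk":{"cui":76,"fri":89,"m":69}},"d":[[26,41,78],{"eo":3,"q":24,"uo":31},{"bmf":41,"os":39,"sf":76}],"zf":{"t":{"ga":92,"imy":19,"sqr":48,"v":41},"z":[81,54]}}
After op 15 (remove /a/n): {"a":{"ntk":{"cui":76,"fri":89,"m":69}},"d":[[26,41,78],{"eo":3,"q":24,"uo":31},{"bmf":41,"os":39,"sf":76}],"zf":{"t":{"ga":92,"imy":19,"sqr":48,"v":41},"z":[81,54]}}
After op 16 (replace /d/1/uo 76): {"a":{"ntk":{"cui":76,"fri":89,"m":69}},"d":[[26,41,78],{"eo":3,"q":24,"uo":76},{"bmf":41,"os":39,"sf":76}],"zf":{"t":{"ga":92,"imy":19,"sqr":48,"v":41},"z":[81,54]}}
After op 17 (replace /zf/t/imy 32): {"a":{"ntk":{"cui":76,"fri":89,"m":69}},"d":[[26,41,78],{"eo":3,"q":24,"uo":76},{"bmf":41,"os":39,"sf":76}],"zf":{"t":{"ga":92,"imy":32,"sqr":48,"v":41},"z":[81,54]}}
After op 18 (add /d/2/d 67): {"a":{"ntk":{"cui":76,"fri":89,"m":69}},"d":[[26,41,78],{"eo":3,"q":24,"uo":76},{"bmf":41,"d":67,"os":39,"sf":76}],"zf":{"t":{"ga":92,"imy":32,"sqr":48,"v":41},"z":[81,54]}}
Value at /d/0/1: 41

Answer: 41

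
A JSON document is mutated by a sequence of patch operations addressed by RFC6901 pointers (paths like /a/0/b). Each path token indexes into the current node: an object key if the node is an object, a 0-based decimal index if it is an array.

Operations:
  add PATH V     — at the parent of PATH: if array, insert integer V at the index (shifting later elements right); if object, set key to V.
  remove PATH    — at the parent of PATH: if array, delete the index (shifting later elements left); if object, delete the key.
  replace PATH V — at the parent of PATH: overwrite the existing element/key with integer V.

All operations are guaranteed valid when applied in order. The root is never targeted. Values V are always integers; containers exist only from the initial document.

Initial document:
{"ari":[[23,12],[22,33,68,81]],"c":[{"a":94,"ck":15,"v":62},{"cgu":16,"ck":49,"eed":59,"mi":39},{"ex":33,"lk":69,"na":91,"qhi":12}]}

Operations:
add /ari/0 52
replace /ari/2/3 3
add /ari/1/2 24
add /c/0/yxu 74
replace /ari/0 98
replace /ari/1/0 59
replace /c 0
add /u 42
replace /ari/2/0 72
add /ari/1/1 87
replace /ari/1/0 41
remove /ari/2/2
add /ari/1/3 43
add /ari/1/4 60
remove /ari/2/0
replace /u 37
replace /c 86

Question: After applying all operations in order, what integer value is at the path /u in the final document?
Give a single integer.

Answer: 37

Derivation:
After op 1 (add /ari/0 52): {"ari":[52,[23,12],[22,33,68,81]],"c":[{"a":94,"ck":15,"v":62},{"cgu":16,"ck":49,"eed":59,"mi":39},{"ex":33,"lk":69,"na":91,"qhi":12}]}
After op 2 (replace /ari/2/3 3): {"ari":[52,[23,12],[22,33,68,3]],"c":[{"a":94,"ck":15,"v":62},{"cgu":16,"ck":49,"eed":59,"mi":39},{"ex":33,"lk":69,"na":91,"qhi":12}]}
After op 3 (add /ari/1/2 24): {"ari":[52,[23,12,24],[22,33,68,3]],"c":[{"a":94,"ck":15,"v":62},{"cgu":16,"ck":49,"eed":59,"mi":39},{"ex":33,"lk":69,"na":91,"qhi":12}]}
After op 4 (add /c/0/yxu 74): {"ari":[52,[23,12,24],[22,33,68,3]],"c":[{"a":94,"ck":15,"v":62,"yxu":74},{"cgu":16,"ck":49,"eed":59,"mi":39},{"ex":33,"lk":69,"na":91,"qhi":12}]}
After op 5 (replace /ari/0 98): {"ari":[98,[23,12,24],[22,33,68,3]],"c":[{"a":94,"ck":15,"v":62,"yxu":74},{"cgu":16,"ck":49,"eed":59,"mi":39},{"ex":33,"lk":69,"na":91,"qhi":12}]}
After op 6 (replace /ari/1/0 59): {"ari":[98,[59,12,24],[22,33,68,3]],"c":[{"a":94,"ck":15,"v":62,"yxu":74},{"cgu":16,"ck":49,"eed":59,"mi":39},{"ex":33,"lk":69,"na":91,"qhi":12}]}
After op 7 (replace /c 0): {"ari":[98,[59,12,24],[22,33,68,3]],"c":0}
After op 8 (add /u 42): {"ari":[98,[59,12,24],[22,33,68,3]],"c":0,"u":42}
After op 9 (replace /ari/2/0 72): {"ari":[98,[59,12,24],[72,33,68,3]],"c":0,"u":42}
After op 10 (add /ari/1/1 87): {"ari":[98,[59,87,12,24],[72,33,68,3]],"c":0,"u":42}
After op 11 (replace /ari/1/0 41): {"ari":[98,[41,87,12,24],[72,33,68,3]],"c":0,"u":42}
After op 12 (remove /ari/2/2): {"ari":[98,[41,87,12,24],[72,33,3]],"c":0,"u":42}
After op 13 (add /ari/1/3 43): {"ari":[98,[41,87,12,43,24],[72,33,3]],"c":0,"u":42}
After op 14 (add /ari/1/4 60): {"ari":[98,[41,87,12,43,60,24],[72,33,3]],"c":0,"u":42}
After op 15 (remove /ari/2/0): {"ari":[98,[41,87,12,43,60,24],[33,3]],"c":0,"u":42}
After op 16 (replace /u 37): {"ari":[98,[41,87,12,43,60,24],[33,3]],"c":0,"u":37}
After op 17 (replace /c 86): {"ari":[98,[41,87,12,43,60,24],[33,3]],"c":86,"u":37}
Value at /u: 37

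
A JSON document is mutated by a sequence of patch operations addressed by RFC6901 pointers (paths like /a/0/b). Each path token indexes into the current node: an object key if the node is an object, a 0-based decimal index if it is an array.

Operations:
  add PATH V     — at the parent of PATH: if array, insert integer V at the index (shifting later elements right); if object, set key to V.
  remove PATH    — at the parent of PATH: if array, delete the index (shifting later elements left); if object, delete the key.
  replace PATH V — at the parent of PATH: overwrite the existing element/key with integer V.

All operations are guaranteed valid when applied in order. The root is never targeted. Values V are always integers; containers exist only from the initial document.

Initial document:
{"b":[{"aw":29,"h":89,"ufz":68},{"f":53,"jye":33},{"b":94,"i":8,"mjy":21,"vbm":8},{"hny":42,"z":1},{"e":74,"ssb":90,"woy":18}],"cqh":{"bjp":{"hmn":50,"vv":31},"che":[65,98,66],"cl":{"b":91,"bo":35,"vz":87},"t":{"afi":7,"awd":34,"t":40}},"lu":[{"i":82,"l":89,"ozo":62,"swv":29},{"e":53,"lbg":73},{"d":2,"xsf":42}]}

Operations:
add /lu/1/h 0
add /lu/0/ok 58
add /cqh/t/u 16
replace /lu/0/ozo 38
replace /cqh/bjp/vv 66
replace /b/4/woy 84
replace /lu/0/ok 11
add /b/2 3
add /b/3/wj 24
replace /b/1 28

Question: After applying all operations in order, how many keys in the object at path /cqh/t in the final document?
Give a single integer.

Answer: 4

Derivation:
After op 1 (add /lu/1/h 0): {"b":[{"aw":29,"h":89,"ufz":68},{"f":53,"jye":33},{"b":94,"i":8,"mjy":21,"vbm":8},{"hny":42,"z":1},{"e":74,"ssb":90,"woy":18}],"cqh":{"bjp":{"hmn":50,"vv":31},"che":[65,98,66],"cl":{"b":91,"bo":35,"vz":87},"t":{"afi":7,"awd":34,"t":40}},"lu":[{"i":82,"l":89,"ozo":62,"swv":29},{"e":53,"h":0,"lbg":73},{"d":2,"xsf":42}]}
After op 2 (add /lu/0/ok 58): {"b":[{"aw":29,"h":89,"ufz":68},{"f":53,"jye":33},{"b":94,"i":8,"mjy":21,"vbm":8},{"hny":42,"z":1},{"e":74,"ssb":90,"woy":18}],"cqh":{"bjp":{"hmn":50,"vv":31},"che":[65,98,66],"cl":{"b":91,"bo":35,"vz":87},"t":{"afi":7,"awd":34,"t":40}},"lu":[{"i":82,"l":89,"ok":58,"ozo":62,"swv":29},{"e":53,"h":0,"lbg":73},{"d":2,"xsf":42}]}
After op 3 (add /cqh/t/u 16): {"b":[{"aw":29,"h":89,"ufz":68},{"f":53,"jye":33},{"b":94,"i":8,"mjy":21,"vbm":8},{"hny":42,"z":1},{"e":74,"ssb":90,"woy":18}],"cqh":{"bjp":{"hmn":50,"vv":31},"che":[65,98,66],"cl":{"b":91,"bo":35,"vz":87},"t":{"afi":7,"awd":34,"t":40,"u":16}},"lu":[{"i":82,"l":89,"ok":58,"ozo":62,"swv":29},{"e":53,"h":0,"lbg":73},{"d":2,"xsf":42}]}
After op 4 (replace /lu/0/ozo 38): {"b":[{"aw":29,"h":89,"ufz":68},{"f":53,"jye":33},{"b":94,"i":8,"mjy":21,"vbm":8},{"hny":42,"z":1},{"e":74,"ssb":90,"woy":18}],"cqh":{"bjp":{"hmn":50,"vv":31},"che":[65,98,66],"cl":{"b":91,"bo":35,"vz":87},"t":{"afi":7,"awd":34,"t":40,"u":16}},"lu":[{"i":82,"l":89,"ok":58,"ozo":38,"swv":29},{"e":53,"h":0,"lbg":73},{"d":2,"xsf":42}]}
After op 5 (replace /cqh/bjp/vv 66): {"b":[{"aw":29,"h":89,"ufz":68},{"f":53,"jye":33},{"b":94,"i":8,"mjy":21,"vbm":8},{"hny":42,"z":1},{"e":74,"ssb":90,"woy":18}],"cqh":{"bjp":{"hmn":50,"vv":66},"che":[65,98,66],"cl":{"b":91,"bo":35,"vz":87},"t":{"afi":7,"awd":34,"t":40,"u":16}},"lu":[{"i":82,"l":89,"ok":58,"ozo":38,"swv":29},{"e":53,"h":0,"lbg":73},{"d":2,"xsf":42}]}
After op 6 (replace /b/4/woy 84): {"b":[{"aw":29,"h":89,"ufz":68},{"f":53,"jye":33},{"b":94,"i":8,"mjy":21,"vbm":8},{"hny":42,"z":1},{"e":74,"ssb":90,"woy":84}],"cqh":{"bjp":{"hmn":50,"vv":66},"che":[65,98,66],"cl":{"b":91,"bo":35,"vz":87},"t":{"afi":7,"awd":34,"t":40,"u":16}},"lu":[{"i":82,"l":89,"ok":58,"ozo":38,"swv":29},{"e":53,"h":0,"lbg":73},{"d":2,"xsf":42}]}
After op 7 (replace /lu/0/ok 11): {"b":[{"aw":29,"h":89,"ufz":68},{"f":53,"jye":33},{"b":94,"i":8,"mjy":21,"vbm":8},{"hny":42,"z":1},{"e":74,"ssb":90,"woy":84}],"cqh":{"bjp":{"hmn":50,"vv":66},"che":[65,98,66],"cl":{"b":91,"bo":35,"vz":87},"t":{"afi":7,"awd":34,"t":40,"u":16}},"lu":[{"i":82,"l":89,"ok":11,"ozo":38,"swv":29},{"e":53,"h":0,"lbg":73},{"d":2,"xsf":42}]}
After op 8 (add /b/2 3): {"b":[{"aw":29,"h":89,"ufz":68},{"f":53,"jye":33},3,{"b":94,"i":8,"mjy":21,"vbm":8},{"hny":42,"z":1},{"e":74,"ssb":90,"woy":84}],"cqh":{"bjp":{"hmn":50,"vv":66},"che":[65,98,66],"cl":{"b":91,"bo":35,"vz":87},"t":{"afi":7,"awd":34,"t":40,"u":16}},"lu":[{"i":82,"l":89,"ok":11,"ozo":38,"swv":29},{"e":53,"h":0,"lbg":73},{"d":2,"xsf":42}]}
After op 9 (add /b/3/wj 24): {"b":[{"aw":29,"h":89,"ufz":68},{"f":53,"jye":33},3,{"b":94,"i":8,"mjy":21,"vbm":8,"wj":24},{"hny":42,"z":1},{"e":74,"ssb":90,"woy":84}],"cqh":{"bjp":{"hmn":50,"vv":66},"che":[65,98,66],"cl":{"b":91,"bo":35,"vz":87},"t":{"afi":7,"awd":34,"t":40,"u":16}},"lu":[{"i":82,"l":89,"ok":11,"ozo":38,"swv":29},{"e":53,"h":0,"lbg":73},{"d":2,"xsf":42}]}
After op 10 (replace /b/1 28): {"b":[{"aw":29,"h":89,"ufz":68},28,3,{"b":94,"i":8,"mjy":21,"vbm":8,"wj":24},{"hny":42,"z":1},{"e":74,"ssb":90,"woy":84}],"cqh":{"bjp":{"hmn":50,"vv":66},"che":[65,98,66],"cl":{"b":91,"bo":35,"vz":87},"t":{"afi":7,"awd":34,"t":40,"u":16}},"lu":[{"i":82,"l":89,"ok":11,"ozo":38,"swv":29},{"e":53,"h":0,"lbg":73},{"d":2,"xsf":42}]}
Size at path /cqh/t: 4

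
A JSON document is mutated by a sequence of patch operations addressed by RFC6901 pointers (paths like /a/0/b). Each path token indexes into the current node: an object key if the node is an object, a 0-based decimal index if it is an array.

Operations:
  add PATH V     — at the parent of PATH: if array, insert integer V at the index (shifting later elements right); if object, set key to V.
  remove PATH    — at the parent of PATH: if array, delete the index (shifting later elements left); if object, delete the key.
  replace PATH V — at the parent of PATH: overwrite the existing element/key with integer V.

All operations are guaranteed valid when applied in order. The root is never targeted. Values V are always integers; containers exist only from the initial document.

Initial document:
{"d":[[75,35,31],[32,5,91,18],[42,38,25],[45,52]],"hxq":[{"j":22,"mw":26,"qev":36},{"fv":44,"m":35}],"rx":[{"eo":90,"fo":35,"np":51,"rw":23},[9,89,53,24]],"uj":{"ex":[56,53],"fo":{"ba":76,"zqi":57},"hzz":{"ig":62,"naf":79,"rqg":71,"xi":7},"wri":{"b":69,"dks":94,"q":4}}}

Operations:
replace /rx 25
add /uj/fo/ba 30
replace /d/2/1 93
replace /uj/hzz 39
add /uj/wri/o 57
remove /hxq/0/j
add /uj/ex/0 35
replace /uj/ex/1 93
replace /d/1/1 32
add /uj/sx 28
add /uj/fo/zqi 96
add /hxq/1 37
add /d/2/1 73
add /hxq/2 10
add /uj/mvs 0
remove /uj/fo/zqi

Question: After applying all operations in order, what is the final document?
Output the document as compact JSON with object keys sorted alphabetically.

After op 1 (replace /rx 25): {"d":[[75,35,31],[32,5,91,18],[42,38,25],[45,52]],"hxq":[{"j":22,"mw":26,"qev":36},{"fv":44,"m":35}],"rx":25,"uj":{"ex":[56,53],"fo":{"ba":76,"zqi":57},"hzz":{"ig":62,"naf":79,"rqg":71,"xi":7},"wri":{"b":69,"dks":94,"q":4}}}
After op 2 (add /uj/fo/ba 30): {"d":[[75,35,31],[32,5,91,18],[42,38,25],[45,52]],"hxq":[{"j":22,"mw":26,"qev":36},{"fv":44,"m":35}],"rx":25,"uj":{"ex":[56,53],"fo":{"ba":30,"zqi":57},"hzz":{"ig":62,"naf":79,"rqg":71,"xi":7},"wri":{"b":69,"dks":94,"q":4}}}
After op 3 (replace /d/2/1 93): {"d":[[75,35,31],[32,5,91,18],[42,93,25],[45,52]],"hxq":[{"j":22,"mw":26,"qev":36},{"fv":44,"m":35}],"rx":25,"uj":{"ex":[56,53],"fo":{"ba":30,"zqi":57},"hzz":{"ig":62,"naf":79,"rqg":71,"xi":7},"wri":{"b":69,"dks":94,"q":4}}}
After op 4 (replace /uj/hzz 39): {"d":[[75,35,31],[32,5,91,18],[42,93,25],[45,52]],"hxq":[{"j":22,"mw":26,"qev":36},{"fv":44,"m":35}],"rx":25,"uj":{"ex":[56,53],"fo":{"ba":30,"zqi":57},"hzz":39,"wri":{"b":69,"dks":94,"q":4}}}
After op 5 (add /uj/wri/o 57): {"d":[[75,35,31],[32,5,91,18],[42,93,25],[45,52]],"hxq":[{"j":22,"mw":26,"qev":36},{"fv":44,"m":35}],"rx":25,"uj":{"ex":[56,53],"fo":{"ba":30,"zqi":57},"hzz":39,"wri":{"b":69,"dks":94,"o":57,"q":4}}}
After op 6 (remove /hxq/0/j): {"d":[[75,35,31],[32,5,91,18],[42,93,25],[45,52]],"hxq":[{"mw":26,"qev":36},{"fv":44,"m":35}],"rx":25,"uj":{"ex":[56,53],"fo":{"ba":30,"zqi":57},"hzz":39,"wri":{"b":69,"dks":94,"o":57,"q":4}}}
After op 7 (add /uj/ex/0 35): {"d":[[75,35,31],[32,5,91,18],[42,93,25],[45,52]],"hxq":[{"mw":26,"qev":36},{"fv":44,"m":35}],"rx":25,"uj":{"ex":[35,56,53],"fo":{"ba":30,"zqi":57},"hzz":39,"wri":{"b":69,"dks":94,"o":57,"q":4}}}
After op 8 (replace /uj/ex/1 93): {"d":[[75,35,31],[32,5,91,18],[42,93,25],[45,52]],"hxq":[{"mw":26,"qev":36},{"fv":44,"m":35}],"rx":25,"uj":{"ex":[35,93,53],"fo":{"ba":30,"zqi":57},"hzz":39,"wri":{"b":69,"dks":94,"o":57,"q":4}}}
After op 9 (replace /d/1/1 32): {"d":[[75,35,31],[32,32,91,18],[42,93,25],[45,52]],"hxq":[{"mw":26,"qev":36},{"fv":44,"m":35}],"rx":25,"uj":{"ex":[35,93,53],"fo":{"ba":30,"zqi":57},"hzz":39,"wri":{"b":69,"dks":94,"o":57,"q":4}}}
After op 10 (add /uj/sx 28): {"d":[[75,35,31],[32,32,91,18],[42,93,25],[45,52]],"hxq":[{"mw":26,"qev":36},{"fv":44,"m":35}],"rx":25,"uj":{"ex":[35,93,53],"fo":{"ba":30,"zqi":57},"hzz":39,"sx":28,"wri":{"b":69,"dks":94,"o":57,"q":4}}}
After op 11 (add /uj/fo/zqi 96): {"d":[[75,35,31],[32,32,91,18],[42,93,25],[45,52]],"hxq":[{"mw":26,"qev":36},{"fv":44,"m":35}],"rx":25,"uj":{"ex":[35,93,53],"fo":{"ba":30,"zqi":96},"hzz":39,"sx":28,"wri":{"b":69,"dks":94,"o":57,"q":4}}}
After op 12 (add /hxq/1 37): {"d":[[75,35,31],[32,32,91,18],[42,93,25],[45,52]],"hxq":[{"mw":26,"qev":36},37,{"fv":44,"m":35}],"rx":25,"uj":{"ex":[35,93,53],"fo":{"ba":30,"zqi":96},"hzz":39,"sx":28,"wri":{"b":69,"dks":94,"o":57,"q":4}}}
After op 13 (add /d/2/1 73): {"d":[[75,35,31],[32,32,91,18],[42,73,93,25],[45,52]],"hxq":[{"mw":26,"qev":36},37,{"fv":44,"m":35}],"rx":25,"uj":{"ex":[35,93,53],"fo":{"ba":30,"zqi":96},"hzz":39,"sx":28,"wri":{"b":69,"dks":94,"o":57,"q":4}}}
After op 14 (add /hxq/2 10): {"d":[[75,35,31],[32,32,91,18],[42,73,93,25],[45,52]],"hxq":[{"mw":26,"qev":36},37,10,{"fv":44,"m":35}],"rx":25,"uj":{"ex":[35,93,53],"fo":{"ba":30,"zqi":96},"hzz":39,"sx":28,"wri":{"b":69,"dks":94,"o":57,"q":4}}}
After op 15 (add /uj/mvs 0): {"d":[[75,35,31],[32,32,91,18],[42,73,93,25],[45,52]],"hxq":[{"mw":26,"qev":36},37,10,{"fv":44,"m":35}],"rx":25,"uj":{"ex":[35,93,53],"fo":{"ba":30,"zqi":96},"hzz":39,"mvs":0,"sx":28,"wri":{"b":69,"dks":94,"o":57,"q":4}}}
After op 16 (remove /uj/fo/zqi): {"d":[[75,35,31],[32,32,91,18],[42,73,93,25],[45,52]],"hxq":[{"mw":26,"qev":36},37,10,{"fv":44,"m":35}],"rx":25,"uj":{"ex":[35,93,53],"fo":{"ba":30},"hzz":39,"mvs":0,"sx":28,"wri":{"b":69,"dks":94,"o":57,"q":4}}}

Answer: {"d":[[75,35,31],[32,32,91,18],[42,73,93,25],[45,52]],"hxq":[{"mw":26,"qev":36},37,10,{"fv":44,"m":35}],"rx":25,"uj":{"ex":[35,93,53],"fo":{"ba":30},"hzz":39,"mvs":0,"sx":28,"wri":{"b":69,"dks":94,"o":57,"q":4}}}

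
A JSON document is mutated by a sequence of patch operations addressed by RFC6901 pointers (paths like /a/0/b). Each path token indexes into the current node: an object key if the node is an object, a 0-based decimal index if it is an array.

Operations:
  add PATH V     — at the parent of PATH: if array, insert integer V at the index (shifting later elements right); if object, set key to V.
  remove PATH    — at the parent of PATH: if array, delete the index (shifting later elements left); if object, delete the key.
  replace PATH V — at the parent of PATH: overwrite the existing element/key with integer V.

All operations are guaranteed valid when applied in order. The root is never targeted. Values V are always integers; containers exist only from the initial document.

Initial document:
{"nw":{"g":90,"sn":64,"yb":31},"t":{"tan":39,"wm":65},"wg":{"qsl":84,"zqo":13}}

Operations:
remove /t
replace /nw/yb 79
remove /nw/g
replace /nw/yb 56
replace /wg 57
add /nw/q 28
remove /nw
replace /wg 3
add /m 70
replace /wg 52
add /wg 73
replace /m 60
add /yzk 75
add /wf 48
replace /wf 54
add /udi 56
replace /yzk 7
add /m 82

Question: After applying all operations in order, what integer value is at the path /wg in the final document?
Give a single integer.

After op 1 (remove /t): {"nw":{"g":90,"sn":64,"yb":31},"wg":{"qsl":84,"zqo":13}}
After op 2 (replace /nw/yb 79): {"nw":{"g":90,"sn":64,"yb":79},"wg":{"qsl":84,"zqo":13}}
After op 3 (remove /nw/g): {"nw":{"sn":64,"yb":79},"wg":{"qsl":84,"zqo":13}}
After op 4 (replace /nw/yb 56): {"nw":{"sn":64,"yb":56},"wg":{"qsl":84,"zqo":13}}
After op 5 (replace /wg 57): {"nw":{"sn":64,"yb":56},"wg":57}
After op 6 (add /nw/q 28): {"nw":{"q":28,"sn":64,"yb":56},"wg":57}
After op 7 (remove /nw): {"wg":57}
After op 8 (replace /wg 3): {"wg":3}
After op 9 (add /m 70): {"m":70,"wg":3}
After op 10 (replace /wg 52): {"m":70,"wg":52}
After op 11 (add /wg 73): {"m":70,"wg":73}
After op 12 (replace /m 60): {"m":60,"wg":73}
After op 13 (add /yzk 75): {"m":60,"wg":73,"yzk":75}
After op 14 (add /wf 48): {"m":60,"wf":48,"wg":73,"yzk":75}
After op 15 (replace /wf 54): {"m":60,"wf":54,"wg":73,"yzk":75}
After op 16 (add /udi 56): {"m":60,"udi":56,"wf":54,"wg":73,"yzk":75}
After op 17 (replace /yzk 7): {"m":60,"udi":56,"wf":54,"wg":73,"yzk":7}
After op 18 (add /m 82): {"m":82,"udi":56,"wf":54,"wg":73,"yzk":7}
Value at /wg: 73

Answer: 73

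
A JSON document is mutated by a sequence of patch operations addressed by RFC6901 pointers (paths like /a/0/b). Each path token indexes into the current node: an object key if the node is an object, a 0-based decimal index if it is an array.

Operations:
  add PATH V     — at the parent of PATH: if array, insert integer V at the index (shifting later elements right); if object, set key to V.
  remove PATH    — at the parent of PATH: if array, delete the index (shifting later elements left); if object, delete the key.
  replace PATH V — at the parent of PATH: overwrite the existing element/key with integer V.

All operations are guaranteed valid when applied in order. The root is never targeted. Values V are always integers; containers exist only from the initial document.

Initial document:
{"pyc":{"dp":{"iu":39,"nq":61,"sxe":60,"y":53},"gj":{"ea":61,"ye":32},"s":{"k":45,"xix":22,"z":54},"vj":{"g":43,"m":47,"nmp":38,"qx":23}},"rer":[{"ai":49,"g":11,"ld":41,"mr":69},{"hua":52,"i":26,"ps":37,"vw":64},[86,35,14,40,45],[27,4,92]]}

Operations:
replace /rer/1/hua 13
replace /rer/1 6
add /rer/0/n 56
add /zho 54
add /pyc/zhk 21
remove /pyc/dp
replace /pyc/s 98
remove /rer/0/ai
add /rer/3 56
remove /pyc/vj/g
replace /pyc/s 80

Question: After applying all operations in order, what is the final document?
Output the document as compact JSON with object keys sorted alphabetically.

After op 1 (replace /rer/1/hua 13): {"pyc":{"dp":{"iu":39,"nq":61,"sxe":60,"y":53},"gj":{"ea":61,"ye":32},"s":{"k":45,"xix":22,"z":54},"vj":{"g":43,"m":47,"nmp":38,"qx":23}},"rer":[{"ai":49,"g":11,"ld":41,"mr":69},{"hua":13,"i":26,"ps":37,"vw":64},[86,35,14,40,45],[27,4,92]]}
After op 2 (replace /rer/1 6): {"pyc":{"dp":{"iu":39,"nq":61,"sxe":60,"y":53},"gj":{"ea":61,"ye":32},"s":{"k":45,"xix":22,"z":54},"vj":{"g":43,"m":47,"nmp":38,"qx":23}},"rer":[{"ai":49,"g":11,"ld":41,"mr":69},6,[86,35,14,40,45],[27,4,92]]}
After op 3 (add /rer/0/n 56): {"pyc":{"dp":{"iu":39,"nq":61,"sxe":60,"y":53},"gj":{"ea":61,"ye":32},"s":{"k":45,"xix":22,"z":54},"vj":{"g":43,"m":47,"nmp":38,"qx":23}},"rer":[{"ai":49,"g":11,"ld":41,"mr":69,"n":56},6,[86,35,14,40,45],[27,4,92]]}
After op 4 (add /zho 54): {"pyc":{"dp":{"iu":39,"nq":61,"sxe":60,"y":53},"gj":{"ea":61,"ye":32},"s":{"k":45,"xix":22,"z":54},"vj":{"g":43,"m":47,"nmp":38,"qx":23}},"rer":[{"ai":49,"g":11,"ld":41,"mr":69,"n":56},6,[86,35,14,40,45],[27,4,92]],"zho":54}
After op 5 (add /pyc/zhk 21): {"pyc":{"dp":{"iu":39,"nq":61,"sxe":60,"y":53},"gj":{"ea":61,"ye":32},"s":{"k":45,"xix":22,"z":54},"vj":{"g":43,"m":47,"nmp":38,"qx":23},"zhk":21},"rer":[{"ai":49,"g":11,"ld":41,"mr":69,"n":56},6,[86,35,14,40,45],[27,4,92]],"zho":54}
After op 6 (remove /pyc/dp): {"pyc":{"gj":{"ea":61,"ye":32},"s":{"k":45,"xix":22,"z":54},"vj":{"g":43,"m":47,"nmp":38,"qx":23},"zhk":21},"rer":[{"ai":49,"g":11,"ld":41,"mr":69,"n":56},6,[86,35,14,40,45],[27,4,92]],"zho":54}
After op 7 (replace /pyc/s 98): {"pyc":{"gj":{"ea":61,"ye":32},"s":98,"vj":{"g":43,"m":47,"nmp":38,"qx":23},"zhk":21},"rer":[{"ai":49,"g":11,"ld":41,"mr":69,"n":56},6,[86,35,14,40,45],[27,4,92]],"zho":54}
After op 8 (remove /rer/0/ai): {"pyc":{"gj":{"ea":61,"ye":32},"s":98,"vj":{"g":43,"m":47,"nmp":38,"qx":23},"zhk":21},"rer":[{"g":11,"ld":41,"mr":69,"n":56},6,[86,35,14,40,45],[27,4,92]],"zho":54}
After op 9 (add /rer/3 56): {"pyc":{"gj":{"ea":61,"ye":32},"s":98,"vj":{"g":43,"m":47,"nmp":38,"qx":23},"zhk":21},"rer":[{"g":11,"ld":41,"mr":69,"n":56},6,[86,35,14,40,45],56,[27,4,92]],"zho":54}
After op 10 (remove /pyc/vj/g): {"pyc":{"gj":{"ea":61,"ye":32},"s":98,"vj":{"m":47,"nmp":38,"qx":23},"zhk":21},"rer":[{"g":11,"ld":41,"mr":69,"n":56},6,[86,35,14,40,45],56,[27,4,92]],"zho":54}
After op 11 (replace /pyc/s 80): {"pyc":{"gj":{"ea":61,"ye":32},"s":80,"vj":{"m":47,"nmp":38,"qx":23},"zhk":21},"rer":[{"g":11,"ld":41,"mr":69,"n":56},6,[86,35,14,40,45],56,[27,4,92]],"zho":54}

Answer: {"pyc":{"gj":{"ea":61,"ye":32},"s":80,"vj":{"m":47,"nmp":38,"qx":23},"zhk":21},"rer":[{"g":11,"ld":41,"mr":69,"n":56},6,[86,35,14,40,45],56,[27,4,92]],"zho":54}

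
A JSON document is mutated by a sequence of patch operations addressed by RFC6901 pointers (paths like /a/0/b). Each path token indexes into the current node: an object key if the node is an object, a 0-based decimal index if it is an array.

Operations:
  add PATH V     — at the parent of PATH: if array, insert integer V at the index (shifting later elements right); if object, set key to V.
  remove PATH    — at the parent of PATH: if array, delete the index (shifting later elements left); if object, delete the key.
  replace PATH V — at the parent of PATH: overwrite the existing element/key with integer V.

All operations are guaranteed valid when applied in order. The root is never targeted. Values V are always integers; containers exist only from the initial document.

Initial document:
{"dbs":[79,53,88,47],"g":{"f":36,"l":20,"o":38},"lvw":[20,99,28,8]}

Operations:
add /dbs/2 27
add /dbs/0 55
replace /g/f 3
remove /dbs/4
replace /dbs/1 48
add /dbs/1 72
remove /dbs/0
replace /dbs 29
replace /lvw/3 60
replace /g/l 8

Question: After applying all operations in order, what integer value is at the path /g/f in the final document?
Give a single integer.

After op 1 (add /dbs/2 27): {"dbs":[79,53,27,88,47],"g":{"f":36,"l":20,"o":38},"lvw":[20,99,28,8]}
After op 2 (add /dbs/0 55): {"dbs":[55,79,53,27,88,47],"g":{"f":36,"l":20,"o":38},"lvw":[20,99,28,8]}
After op 3 (replace /g/f 3): {"dbs":[55,79,53,27,88,47],"g":{"f":3,"l":20,"o":38},"lvw":[20,99,28,8]}
After op 4 (remove /dbs/4): {"dbs":[55,79,53,27,47],"g":{"f":3,"l":20,"o":38},"lvw":[20,99,28,8]}
After op 5 (replace /dbs/1 48): {"dbs":[55,48,53,27,47],"g":{"f":3,"l":20,"o":38},"lvw":[20,99,28,8]}
After op 6 (add /dbs/1 72): {"dbs":[55,72,48,53,27,47],"g":{"f":3,"l":20,"o":38},"lvw":[20,99,28,8]}
After op 7 (remove /dbs/0): {"dbs":[72,48,53,27,47],"g":{"f":3,"l":20,"o":38},"lvw":[20,99,28,8]}
After op 8 (replace /dbs 29): {"dbs":29,"g":{"f":3,"l":20,"o":38},"lvw":[20,99,28,8]}
After op 9 (replace /lvw/3 60): {"dbs":29,"g":{"f":3,"l":20,"o":38},"lvw":[20,99,28,60]}
After op 10 (replace /g/l 8): {"dbs":29,"g":{"f":3,"l":8,"o":38},"lvw":[20,99,28,60]}
Value at /g/f: 3

Answer: 3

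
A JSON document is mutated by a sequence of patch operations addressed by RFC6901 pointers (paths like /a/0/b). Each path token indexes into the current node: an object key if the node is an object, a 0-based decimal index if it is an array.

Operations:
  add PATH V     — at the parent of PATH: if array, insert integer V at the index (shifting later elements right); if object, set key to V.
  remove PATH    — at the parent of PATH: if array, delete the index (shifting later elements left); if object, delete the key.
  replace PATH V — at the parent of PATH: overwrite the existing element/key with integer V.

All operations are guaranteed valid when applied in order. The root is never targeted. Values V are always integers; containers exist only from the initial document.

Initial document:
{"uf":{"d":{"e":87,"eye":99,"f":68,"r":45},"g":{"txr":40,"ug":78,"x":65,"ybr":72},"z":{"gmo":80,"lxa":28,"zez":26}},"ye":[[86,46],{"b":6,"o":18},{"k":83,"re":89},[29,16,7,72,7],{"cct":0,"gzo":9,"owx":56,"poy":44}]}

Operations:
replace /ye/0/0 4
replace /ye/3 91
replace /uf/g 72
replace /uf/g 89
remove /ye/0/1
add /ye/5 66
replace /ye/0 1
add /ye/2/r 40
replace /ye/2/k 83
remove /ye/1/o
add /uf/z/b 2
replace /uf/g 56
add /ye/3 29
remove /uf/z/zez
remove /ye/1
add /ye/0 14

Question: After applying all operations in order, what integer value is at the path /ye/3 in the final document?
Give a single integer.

After op 1 (replace /ye/0/0 4): {"uf":{"d":{"e":87,"eye":99,"f":68,"r":45},"g":{"txr":40,"ug":78,"x":65,"ybr":72},"z":{"gmo":80,"lxa":28,"zez":26}},"ye":[[4,46],{"b":6,"o":18},{"k":83,"re":89},[29,16,7,72,7],{"cct":0,"gzo":9,"owx":56,"poy":44}]}
After op 2 (replace /ye/3 91): {"uf":{"d":{"e":87,"eye":99,"f":68,"r":45},"g":{"txr":40,"ug":78,"x":65,"ybr":72},"z":{"gmo":80,"lxa":28,"zez":26}},"ye":[[4,46],{"b":6,"o":18},{"k":83,"re":89},91,{"cct":0,"gzo":9,"owx":56,"poy":44}]}
After op 3 (replace /uf/g 72): {"uf":{"d":{"e":87,"eye":99,"f":68,"r":45},"g":72,"z":{"gmo":80,"lxa":28,"zez":26}},"ye":[[4,46],{"b":6,"o":18},{"k":83,"re":89},91,{"cct":0,"gzo":9,"owx":56,"poy":44}]}
After op 4 (replace /uf/g 89): {"uf":{"d":{"e":87,"eye":99,"f":68,"r":45},"g":89,"z":{"gmo":80,"lxa":28,"zez":26}},"ye":[[4,46],{"b":6,"o":18},{"k":83,"re":89},91,{"cct":0,"gzo":9,"owx":56,"poy":44}]}
After op 5 (remove /ye/0/1): {"uf":{"d":{"e":87,"eye":99,"f":68,"r":45},"g":89,"z":{"gmo":80,"lxa":28,"zez":26}},"ye":[[4],{"b":6,"o":18},{"k":83,"re":89},91,{"cct":0,"gzo":9,"owx":56,"poy":44}]}
After op 6 (add /ye/5 66): {"uf":{"d":{"e":87,"eye":99,"f":68,"r":45},"g":89,"z":{"gmo":80,"lxa":28,"zez":26}},"ye":[[4],{"b":6,"o":18},{"k":83,"re":89},91,{"cct":0,"gzo":9,"owx":56,"poy":44},66]}
After op 7 (replace /ye/0 1): {"uf":{"d":{"e":87,"eye":99,"f":68,"r":45},"g":89,"z":{"gmo":80,"lxa":28,"zez":26}},"ye":[1,{"b":6,"o":18},{"k":83,"re":89},91,{"cct":0,"gzo":9,"owx":56,"poy":44},66]}
After op 8 (add /ye/2/r 40): {"uf":{"d":{"e":87,"eye":99,"f":68,"r":45},"g":89,"z":{"gmo":80,"lxa":28,"zez":26}},"ye":[1,{"b":6,"o":18},{"k":83,"r":40,"re":89},91,{"cct":0,"gzo":9,"owx":56,"poy":44},66]}
After op 9 (replace /ye/2/k 83): {"uf":{"d":{"e":87,"eye":99,"f":68,"r":45},"g":89,"z":{"gmo":80,"lxa":28,"zez":26}},"ye":[1,{"b":6,"o":18},{"k":83,"r":40,"re":89},91,{"cct":0,"gzo":9,"owx":56,"poy":44},66]}
After op 10 (remove /ye/1/o): {"uf":{"d":{"e":87,"eye":99,"f":68,"r":45},"g":89,"z":{"gmo":80,"lxa":28,"zez":26}},"ye":[1,{"b":6},{"k":83,"r":40,"re":89},91,{"cct":0,"gzo":9,"owx":56,"poy":44},66]}
After op 11 (add /uf/z/b 2): {"uf":{"d":{"e":87,"eye":99,"f":68,"r":45},"g":89,"z":{"b":2,"gmo":80,"lxa":28,"zez":26}},"ye":[1,{"b":6},{"k":83,"r":40,"re":89},91,{"cct":0,"gzo":9,"owx":56,"poy":44},66]}
After op 12 (replace /uf/g 56): {"uf":{"d":{"e":87,"eye":99,"f":68,"r":45},"g":56,"z":{"b":2,"gmo":80,"lxa":28,"zez":26}},"ye":[1,{"b":6},{"k":83,"r":40,"re":89},91,{"cct":0,"gzo":9,"owx":56,"poy":44},66]}
After op 13 (add /ye/3 29): {"uf":{"d":{"e":87,"eye":99,"f":68,"r":45},"g":56,"z":{"b":2,"gmo":80,"lxa":28,"zez":26}},"ye":[1,{"b":6},{"k":83,"r":40,"re":89},29,91,{"cct":0,"gzo":9,"owx":56,"poy":44},66]}
After op 14 (remove /uf/z/zez): {"uf":{"d":{"e":87,"eye":99,"f":68,"r":45},"g":56,"z":{"b":2,"gmo":80,"lxa":28}},"ye":[1,{"b":6},{"k":83,"r":40,"re":89},29,91,{"cct":0,"gzo":9,"owx":56,"poy":44},66]}
After op 15 (remove /ye/1): {"uf":{"d":{"e":87,"eye":99,"f":68,"r":45},"g":56,"z":{"b":2,"gmo":80,"lxa":28}},"ye":[1,{"k":83,"r":40,"re":89},29,91,{"cct":0,"gzo":9,"owx":56,"poy":44},66]}
After op 16 (add /ye/0 14): {"uf":{"d":{"e":87,"eye":99,"f":68,"r":45},"g":56,"z":{"b":2,"gmo":80,"lxa":28}},"ye":[14,1,{"k":83,"r":40,"re":89},29,91,{"cct":0,"gzo":9,"owx":56,"poy":44},66]}
Value at /ye/3: 29

Answer: 29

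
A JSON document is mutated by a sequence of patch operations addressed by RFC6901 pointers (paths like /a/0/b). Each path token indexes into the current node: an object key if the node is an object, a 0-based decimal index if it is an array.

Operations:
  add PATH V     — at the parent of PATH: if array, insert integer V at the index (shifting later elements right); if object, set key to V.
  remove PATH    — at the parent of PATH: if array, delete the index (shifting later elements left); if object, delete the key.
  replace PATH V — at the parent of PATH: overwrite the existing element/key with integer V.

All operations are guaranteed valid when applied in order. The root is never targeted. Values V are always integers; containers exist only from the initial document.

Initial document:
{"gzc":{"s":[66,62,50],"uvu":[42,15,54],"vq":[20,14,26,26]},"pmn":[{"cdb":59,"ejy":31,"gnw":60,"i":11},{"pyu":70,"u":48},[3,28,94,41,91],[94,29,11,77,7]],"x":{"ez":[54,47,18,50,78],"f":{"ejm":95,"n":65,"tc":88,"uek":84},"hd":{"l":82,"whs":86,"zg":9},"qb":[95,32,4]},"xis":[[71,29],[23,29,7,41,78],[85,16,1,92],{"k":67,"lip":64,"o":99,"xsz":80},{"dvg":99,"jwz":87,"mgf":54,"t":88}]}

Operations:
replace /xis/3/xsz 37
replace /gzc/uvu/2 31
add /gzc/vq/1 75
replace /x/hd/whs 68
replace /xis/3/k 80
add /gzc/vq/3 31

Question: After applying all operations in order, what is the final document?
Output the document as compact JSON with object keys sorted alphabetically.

After op 1 (replace /xis/3/xsz 37): {"gzc":{"s":[66,62,50],"uvu":[42,15,54],"vq":[20,14,26,26]},"pmn":[{"cdb":59,"ejy":31,"gnw":60,"i":11},{"pyu":70,"u":48},[3,28,94,41,91],[94,29,11,77,7]],"x":{"ez":[54,47,18,50,78],"f":{"ejm":95,"n":65,"tc":88,"uek":84},"hd":{"l":82,"whs":86,"zg":9},"qb":[95,32,4]},"xis":[[71,29],[23,29,7,41,78],[85,16,1,92],{"k":67,"lip":64,"o":99,"xsz":37},{"dvg":99,"jwz":87,"mgf":54,"t":88}]}
After op 2 (replace /gzc/uvu/2 31): {"gzc":{"s":[66,62,50],"uvu":[42,15,31],"vq":[20,14,26,26]},"pmn":[{"cdb":59,"ejy":31,"gnw":60,"i":11},{"pyu":70,"u":48},[3,28,94,41,91],[94,29,11,77,7]],"x":{"ez":[54,47,18,50,78],"f":{"ejm":95,"n":65,"tc":88,"uek":84},"hd":{"l":82,"whs":86,"zg":9},"qb":[95,32,4]},"xis":[[71,29],[23,29,7,41,78],[85,16,1,92],{"k":67,"lip":64,"o":99,"xsz":37},{"dvg":99,"jwz":87,"mgf":54,"t":88}]}
After op 3 (add /gzc/vq/1 75): {"gzc":{"s":[66,62,50],"uvu":[42,15,31],"vq":[20,75,14,26,26]},"pmn":[{"cdb":59,"ejy":31,"gnw":60,"i":11},{"pyu":70,"u":48},[3,28,94,41,91],[94,29,11,77,7]],"x":{"ez":[54,47,18,50,78],"f":{"ejm":95,"n":65,"tc":88,"uek":84},"hd":{"l":82,"whs":86,"zg":9},"qb":[95,32,4]},"xis":[[71,29],[23,29,7,41,78],[85,16,1,92],{"k":67,"lip":64,"o":99,"xsz":37},{"dvg":99,"jwz":87,"mgf":54,"t":88}]}
After op 4 (replace /x/hd/whs 68): {"gzc":{"s":[66,62,50],"uvu":[42,15,31],"vq":[20,75,14,26,26]},"pmn":[{"cdb":59,"ejy":31,"gnw":60,"i":11},{"pyu":70,"u":48},[3,28,94,41,91],[94,29,11,77,7]],"x":{"ez":[54,47,18,50,78],"f":{"ejm":95,"n":65,"tc":88,"uek":84},"hd":{"l":82,"whs":68,"zg":9},"qb":[95,32,4]},"xis":[[71,29],[23,29,7,41,78],[85,16,1,92],{"k":67,"lip":64,"o":99,"xsz":37},{"dvg":99,"jwz":87,"mgf":54,"t":88}]}
After op 5 (replace /xis/3/k 80): {"gzc":{"s":[66,62,50],"uvu":[42,15,31],"vq":[20,75,14,26,26]},"pmn":[{"cdb":59,"ejy":31,"gnw":60,"i":11},{"pyu":70,"u":48},[3,28,94,41,91],[94,29,11,77,7]],"x":{"ez":[54,47,18,50,78],"f":{"ejm":95,"n":65,"tc":88,"uek":84},"hd":{"l":82,"whs":68,"zg":9},"qb":[95,32,4]},"xis":[[71,29],[23,29,7,41,78],[85,16,1,92],{"k":80,"lip":64,"o":99,"xsz":37},{"dvg":99,"jwz":87,"mgf":54,"t":88}]}
After op 6 (add /gzc/vq/3 31): {"gzc":{"s":[66,62,50],"uvu":[42,15,31],"vq":[20,75,14,31,26,26]},"pmn":[{"cdb":59,"ejy":31,"gnw":60,"i":11},{"pyu":70,"u":48},[3,28,94,41,91],[94,29,11,77,7]],"x":{"ez":[54,47,18,50,78],"f":{"ejm":95,"n":65,"tc":88,"uek":84},"hd":{"l":82,"whs":68,"zg":9},"qb":[95,32,4]},"xis":[[71,29],[23,29,7,41,78],[85,16,1,92],{"k":80,"lip":64,"o":99,"xsz":37},{"dvg":99,"jwz":87,"mgf":54,"t":88}]}

Answer: {"gzc":{"s":[66,62,50],"uvu":[42,15,31],"vq":[20,75,14,31,26,26]},"pmn":[{"cdb":59,"ejy":31,"gnw":60,"i":11},{"pyu":70,"u":48},[3,28,94,41,91],[94,29,11,77,7]],"x":{"ez":[54,47,18,50,78],"f":{"ejm":95,"n":65,"tc":88,"uek":84},"hd":{"l":82,"whs":68,"zg":9},"qb":[95,32,4]},"xis":[[71,29],[23,29,7,41,78],[85,16,1,92],{"k":80,"lip":64,"o":99,"xsz":37},{"dvg":99,"jwz":87,"mgf":54,"t":88}]}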